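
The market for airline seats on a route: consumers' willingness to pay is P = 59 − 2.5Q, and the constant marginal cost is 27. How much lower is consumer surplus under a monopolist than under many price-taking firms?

CS falls by 153.6

Perfect competition: P = MC = 27, so 59 − 2.5Q = 27 and Q = 12.8.
CS = ½·(59 − 27)·12.8 = 204.8.
A monopolist chooses Q where MR = MC. MR = 59 − 5Q; setting this equal to 27 gives Q = 6.4 and P = 43.
CS = ½·(59 − 43)·6.4 = 51.2.
Change in consumer surplus: 51.2 − 204.8 = −153.6.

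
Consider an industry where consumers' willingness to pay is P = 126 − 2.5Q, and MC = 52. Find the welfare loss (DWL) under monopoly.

Under competition P = MC = 52, so Q = (126 − 52)/2.5 = 29.6.
Monopoly sets MR = MC: 126 − 5Q = 52 ⇒ Q = 14.8, P = 126 − 2.5·14.8 = 89.
DWL is the triangle between Q = 14.8 and Q = 29.6: ½·(29.6 − 14.8)·(89 − 52) = 273.8.

DWL = 273.8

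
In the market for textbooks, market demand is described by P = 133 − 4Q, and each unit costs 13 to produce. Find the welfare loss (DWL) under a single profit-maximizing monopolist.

DWL = 450

Perfect competition: P = MC = 13, so 133 − 4Q = 13 and Q = 30.
The monopolist equates marginal revenue to marginal cost: 133 − 8Q = 13, so Q = 15. From demand, P = 73.
DWL is the triangle between Q = 15 and Q = 30: ½·(30 − 15)·(73 − 13) = 450.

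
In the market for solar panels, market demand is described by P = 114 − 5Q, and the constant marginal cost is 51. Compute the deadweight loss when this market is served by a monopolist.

Perfect competition: P = MC = 51, so 114 − 5Q = 51 and Q = 12.6.
The monopolist equates marginal revenue to marginal cost: 114 − 10Q = 51, so Q = 6.3. From demand, P = 82.5.
DWL is the triangle between Q = 6.3 and Q = 12.6: ½·(12.6 − 6.3)·(82.5 − 51) = 99.225.

DWL = 99.225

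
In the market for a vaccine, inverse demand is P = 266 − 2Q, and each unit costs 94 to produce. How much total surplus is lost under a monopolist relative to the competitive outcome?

Perfect competition: P = MC = 94, so 266 − 2Q = 94 and Q = 86.
A monopolist chooses Q where MR = MC. MR = 266 − 4Q; setting this equal to 94 gives Q = 43 and P = 180.
DWL is the triangle between Q = 43 and Q = 86: ½·(86 − 43)·(180 − 94) = 1849.

DWL = 1849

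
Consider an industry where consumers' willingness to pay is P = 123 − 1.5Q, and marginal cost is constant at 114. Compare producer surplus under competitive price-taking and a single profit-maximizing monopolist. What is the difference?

Perfect competition: P = MC = 114, so 123 − 1.5Q = 114 and Q = 6.
PS = (114 − 114)·6 = 0.
A monopolist chooses Q where MR = MC. MR = 123 − 3Q; setting this equal to 114 gives Q = 3 and P = 118.5.
PS = (118.5 − 114)·3 = 13.5.
Change in producer surplus: 13.5 − 0 = 13.5.

Producer surplus rises by 13.5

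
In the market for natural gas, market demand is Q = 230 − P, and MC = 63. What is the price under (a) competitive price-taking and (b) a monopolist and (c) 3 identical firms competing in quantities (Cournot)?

Inverting demand: P = 230 − Q.
Under competition P = MC = 63, so Q = (230 − 63)/1 = 167.
Monopoly sets MR = MC: 230 − 2Q = 63 ⇒ Q = 83.5, P = 230 − 83.5 = 146.5.
Cournot with 3 identical firms: the symmetric best-response condition is 230 − 4q = 63. Each firm produces q = 41.75, total output Q = 125.25, price P = 104.75.

Competition: P = 63; Monopoly: P = 146.5; Cournot: P = 104.75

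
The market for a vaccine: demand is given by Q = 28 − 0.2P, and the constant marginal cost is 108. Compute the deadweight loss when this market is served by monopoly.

Inverting demand: P = 140 − 5Q.
Competitive firms price at marginal cost: P = 108, giving Q = 6.4.
A monopolist chooses Q where MR = MC. MR = 140 − 10Q; setting this equal to 108 gives Q = 3.2 and P = 124.
DWL is the triangle between Q = 3.2 and Q = 6.4: ½·(6.4 − 3.2)·(124 − 108) = 25.6.

DWL = 25.6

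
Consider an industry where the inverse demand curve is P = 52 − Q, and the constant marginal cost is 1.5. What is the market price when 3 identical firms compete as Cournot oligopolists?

In a 3-firm Cournot equilibrium, symmetry and the first-order condition give q = (52 − 1.5)/(4) = 12.625. So Q = 37.875 and P = 14.125.

P = 14.125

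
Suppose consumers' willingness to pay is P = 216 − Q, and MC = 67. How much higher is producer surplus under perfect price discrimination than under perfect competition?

Competitive firms price at marginal cost: P = 67, giving Q = 149.
PS = (67 − 67)·149 = 0.
A perfectly discriminating monopolist sells every unit with P(Q) ≥ MC(Q), so output equals the competitive quantity Q = 149. Each buyer pays their reservation price, so CS = 0 and the firm captures all surplus.
PS = ½·(216 − 67)·149 = 11100.5.
Change in producer surplus: 11100.5 − 0 = 11100.5.

PS rises by 11100.5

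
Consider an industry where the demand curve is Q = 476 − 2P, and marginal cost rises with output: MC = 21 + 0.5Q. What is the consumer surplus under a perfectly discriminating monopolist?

CS = 0

Inverting demand: P = 238 − 0.5Q.
A perfectly discriminating monopolist sells every unit with P(Q) ≥ MC(Q), so output equals the competitive quantity Q = 217. Each buyer pays their reservation price, so CS = 0 and the firm captures all surplus.
CS = 0.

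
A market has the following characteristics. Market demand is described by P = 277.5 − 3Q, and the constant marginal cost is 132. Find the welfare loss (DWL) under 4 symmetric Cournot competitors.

Competitive firms price at marginal cost: P = 132, giving Q = 48.5.
With 4 symmetric Cournot firms, each firm's FOC gives 277.5 − 15q = 132, so q = 9.7, Q = 4·9.7 = 38.8, and P = 161.1.
DWL is the triangle between Q = 38.8 and Q = 48.5: ½·(48.5 − 38.8)·(161.1 − 132) = 141.135.

DWL = 141.135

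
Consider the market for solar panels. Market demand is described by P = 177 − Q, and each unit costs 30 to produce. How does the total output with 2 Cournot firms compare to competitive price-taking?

Cournot with 2 identical firms: the symmetric best-response condition is 177 − 3q = 30. Each firm produces q = 49, total output Q = 98, price P = 79.
Competitive firms price at marginal cost: P = 30, giving Q = 147.

Cournot: Q = 98; Competition: Q = 147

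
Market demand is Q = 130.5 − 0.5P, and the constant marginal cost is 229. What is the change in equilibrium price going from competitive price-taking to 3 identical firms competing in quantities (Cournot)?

Equilibrium price rises by 8

Inverting demand: P = 261 − 2Q.
Perfect competition: P = MC = 229, so 261 − 2Q = 229 and Q = 16.
In a 3-firm Cournot equilibrium, symmetry and the first-order condition give q = (261 − 229)/(8) = 4. So Q = 12 and P = 237.
Change in equilibrium price: 237 − 229 = 8.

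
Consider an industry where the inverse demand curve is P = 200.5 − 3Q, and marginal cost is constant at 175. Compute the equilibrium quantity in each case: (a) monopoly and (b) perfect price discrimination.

Monopoly sets MR = MC: 200.5 − 6Q = 175 ⇒ Q = 4.25, P = 200.5 − 3·4.25 = 187.75.
A perfectly discriminating monopolist sells every unit with P(Q) ≥ MC(Q), so output equals the competitive quantity Q = 8.5. Each buyer pays their reservation price, so CS = 0 and the firm captures all surplus.

Monopoly: Q = 4.25; Perfect PD: Q = 8.5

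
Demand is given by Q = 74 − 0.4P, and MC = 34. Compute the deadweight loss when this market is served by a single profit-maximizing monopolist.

DWL = 1140.05

Inverting demand: P = 185 − 2.5Q.
Perfect competition: P = MC = 34, so 185 − 2.5Q = 34 and Q = 60.4.
Monopoly sets MR = MC: 185 − 5Q = 34 ⇒ Q = 30.2, P = 185 − 2.5·30.2 = 109.5.
DWL is the triangle between Q = 30.2 and Q = 60.4: ½·(60.4 − 30.2)·(109.5 − 34) = 1140.05.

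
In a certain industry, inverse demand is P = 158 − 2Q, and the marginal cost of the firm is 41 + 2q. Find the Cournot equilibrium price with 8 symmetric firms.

P = 64.4

In a 8-firm Cournot equilibrium, symmetry and the first-order condition give q = (158 − 41)/(20) = 5.85. So Q = 46.8 and P = 64.4.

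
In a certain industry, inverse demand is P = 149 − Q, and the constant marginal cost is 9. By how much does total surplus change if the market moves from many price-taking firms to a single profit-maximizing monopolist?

Perfect competition: P = MC = 9, so 149 − Q = 9 and Q = 140.
CS = ½·(149 − 9)·140 = 9800; PS = (9 − 9)·140 = 0; TS = 9800.
A monopolist chooses Q where MR = MC. MR = 149 − 2Q; setting this equal to 9 gives Q = 70 and P = 79.
CS = ½·(149 − 79)·70 = 2450; PS = (79 − 9)·70 = 4900; TS = 7350.
Change in total surplus: 7350 − 9800 = −2450.

TS falls by 2450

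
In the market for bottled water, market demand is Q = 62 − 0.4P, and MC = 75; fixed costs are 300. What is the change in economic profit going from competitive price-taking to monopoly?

Economic profit rises by 640

Inverting demand: P = 155 − 2.5Q.
Under competition P = MC = 75, so Q = (155 − 75)/2.5 = 32.
Profit = (75 − 75)·32 − 300 = −300.
Monopoly sets MR = MC: 155 − 5Q = 75 ⇒ Q = 16, P = 155 − 2.5·16 = 115.
Profit = (115 − 75)·16 − 300 = 340.
Change in economic profit: 340 − −300 = 640.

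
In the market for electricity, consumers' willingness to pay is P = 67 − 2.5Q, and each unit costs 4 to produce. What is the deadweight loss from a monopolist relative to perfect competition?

DWL = 198.45

Under competition P = MC = 4, so Q = (67 − 4)/2.5 = 25.2.
The monopolist equates marginal revenue to marginal cost: 67 − 5Q = 4, so Q = 12.6. From demand, P = 35.5.
DWL is the triangle between Q = 12.6 and Q = 25.2: ½·(25.2 − 12.6)·(35.5 − 4) = 198.45.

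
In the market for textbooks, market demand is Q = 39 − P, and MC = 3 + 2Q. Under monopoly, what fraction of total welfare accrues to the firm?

Inverting demand: P = 39 − Q.
A monopolist chooses Q where MR = MC. MR = 39 − 2Q; setting this equal to 3 + 2Q gives Q = 9 and P = 30.
CS = ½·(39 − 30)·9 = 40.5.
PS = P·Q − VC(Q) = 30·9 − (3·9 + ½·2·9²) = 162.
Share captured = PS/TS = 162/202.5 = 0.8.

PS/TS = 0.8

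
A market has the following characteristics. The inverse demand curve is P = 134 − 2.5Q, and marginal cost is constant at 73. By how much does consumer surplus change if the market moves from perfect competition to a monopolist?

CS falls by 558.15

Under competition P = MC = 73, so Q = (134 − 73)/2.5 = 24.4.
CS = ½·(134 − 73)·24.4 = 744.2.
Monopoly sets MR = MC: 134 − 5Q = 73 ⇒ Q = 12.2, P = 134 − 2.5·12.2 = 103.5.
CS = ½·(134 − 103.5)·12.2 = 186.05.
Change in consumer surplus: 186.05 − 744.2 = −558.15.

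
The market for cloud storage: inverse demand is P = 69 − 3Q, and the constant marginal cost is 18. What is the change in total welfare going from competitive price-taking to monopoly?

Under competition P = MC = 18, so Q = (69 − 18)/3 = 17.
CS = ½·(69 − 18)·17 = 433.5; PS = (18 − 18)·17 = 0; TS = 433.5.
The monopolist equates marginal revenue to marginal cost: 69 − 6Q = 18, so Q = 8.5. From demand, P = 43.5.
CS = ½·(69 − 43.5)·8.5 = 108.375; PS = (43.5 − 18)·8.5 = 216.75; TS = 325.125.
Change in total welfare: 325.125 − 433.5 = −108.375.

Total welfare falls by 108.375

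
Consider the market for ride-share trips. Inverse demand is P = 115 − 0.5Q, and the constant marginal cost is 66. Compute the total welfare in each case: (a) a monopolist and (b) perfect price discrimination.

Monopoly: TS = 1800.75; Perfect PD: TS = 2401

Monopoly sets MR = MC: 115 − Q = 66 ⇒ Q = 49, P = 115 − 0.5·49 = 90.5.
CS = ½·(115 − 90.5)·49 = 600.25; PS = (90.5 − 66)·49 = 1200.5; TS = 1800.75.
With perfect price discrimination, output is the efficient level Q = 98 (where demand meets MC), but every buyer pays their willingness to pay: CS = 0 and PS = total surplus.
TS = 2401 (equal to competitive TS).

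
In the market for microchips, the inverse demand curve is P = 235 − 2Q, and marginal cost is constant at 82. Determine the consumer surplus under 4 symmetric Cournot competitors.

CS = 3745.44

Cournot with 4 identical firms: the symmetric best-response condition is 235 − 10q = 82. Each firm produces q = 15.3, total output Q = 61.2, price P = 112.6.
CS = ½·(235 − 112.6)·61.2 = 3745.44.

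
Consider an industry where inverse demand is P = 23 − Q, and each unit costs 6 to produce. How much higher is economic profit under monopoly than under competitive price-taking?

Economic profit rises by 72.25

Perfect competition: P = MC = 6, so 23 − Q = 6 and Q = 17.
Profit = (6 − 6)·17 = 0.
Monopoly sets MR = MC: 23 − 2Q = 6 ⇒ Q = 8.5, P = 23 − 8.5 = 14.5.
Profit = (14.5 − 6)·8.5 = 72.25.
Change in economic profit: 72.25 − 0 = 72.25.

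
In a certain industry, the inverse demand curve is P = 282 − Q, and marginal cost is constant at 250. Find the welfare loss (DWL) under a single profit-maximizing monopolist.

Perfect competition: P = MC = 250, so 282 − Q = 250 and Q = 32.
Monopoly sets MR = MC: 282 − 2Q = 250 ⇒ Q = 16, P = 282 − 16 = 266.
DWL is the triangle between Q = 16 and Q = 32: ½·(32 − 16)·(266 − 250) = 128.

DWL = 128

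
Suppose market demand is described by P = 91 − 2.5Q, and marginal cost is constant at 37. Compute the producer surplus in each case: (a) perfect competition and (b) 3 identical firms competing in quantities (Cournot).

Competition: PS = 0; Cournot: PS = 218.7

Competitive firms price at marginal cost: P = 37, giving Q = 21.6.
PS = (37 − 37)·21.6 = 0.
In a 3-firm Cournot equilibrium, symmetry and the first-order condition give q = (91 − 37)/(10) = 5.4. So Q = 16.2 and P = 50.5.
PS = (50.5 − 37)·16.2 = 218.7.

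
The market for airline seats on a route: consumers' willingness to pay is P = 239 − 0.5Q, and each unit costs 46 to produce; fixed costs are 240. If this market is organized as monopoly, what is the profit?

A monopolist chooses Q where MR = MC. MR = 239 − Q; setting this equal to 46 gives Q = 193 and P = 142.5.
Profit = (142.5 − 46)·193 − 240 = 18384.5.

Profit = 18384.5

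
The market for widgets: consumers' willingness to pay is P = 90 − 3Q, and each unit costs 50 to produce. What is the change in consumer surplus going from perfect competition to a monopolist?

Consumer surplus falls by 200

Perfect competition: P = MC = 50, so 90 − 3Q = 50 and Q = 40/3.
CS = ½·(90 − 50)·40/3 = 800/3.
The monopolist equates marginal revenue to marginal cost: 90 − 6Q = 50, so Q = 20/3. From demand, P = 70.
CS = ½·(90 − 70)·20/3 = 200/3.
Change in consumer surplus: 200/3 − 800/3 = −200.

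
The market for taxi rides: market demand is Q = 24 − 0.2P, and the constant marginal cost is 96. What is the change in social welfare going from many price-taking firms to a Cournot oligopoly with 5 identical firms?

TS falls by 1.6

Inverting demand: P = 120 − 5Q.
Competitive firms price at marginal cost: P = 96, giving Q = 4.8.
CS = ½·(120 − 96)·4.8 = 57.6; PS = (96 − 96)·4.8 = 0; TS = 57.6.
With 5 symmetric Cournot firms, each firm's FOC gives 120 − 30q = 96, so q = 0.8, Q = 5·0.8 = 4, and P = 100.
CS = ½·(120 − 100)·4 = 40; PS = (100 − 96)·4 = 16; TS = 56.
Change in social welfare: 56 − 57.6 = −1.6.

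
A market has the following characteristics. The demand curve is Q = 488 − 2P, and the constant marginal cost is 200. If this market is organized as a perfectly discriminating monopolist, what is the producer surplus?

PS = 1936

Inverting demand: P = 244 − 0.5Q.
A perfectly discriminating monopolist sells every unit with P(Q) ≥ MC(Q), so output equals the competitive quantity Q = 88. Each buyer pays their reservation price, so CS = 0 and the firm captures all surplus.
PS = ½·(244 − 200)·88 = 1936.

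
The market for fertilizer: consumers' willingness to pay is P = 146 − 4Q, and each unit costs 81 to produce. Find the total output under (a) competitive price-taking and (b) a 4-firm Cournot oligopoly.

Perfect competition: P = MC = 81, so 146 − 4Q = 81 and Q = 16.25.
In a 4-firm Cournot equilibrium, symmetry and the first-order condition give q = (146 − 81)/(20) = 3.25. So Q = 13 and P = 94.

Competition: Q = 16.25; Cournot: Q = 13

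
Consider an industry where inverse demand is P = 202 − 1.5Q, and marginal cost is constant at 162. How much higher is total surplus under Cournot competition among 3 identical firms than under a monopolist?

The monopolist equates marginal revenue to marginal cost: 202 − 3Q = 162, so Q = 40/3. From demand, P = 182.
CS = ½·(202 − 182)·40/3 = 400/3; PS = (182 − 162)·40/3 = 800/3; TS = 400.
Cournot with 3 identical firms: the symmetric best-response condition is 202 − 6q = 162. Each firm produces q = 20/3, total output Q = 20, price P = 172.
CS = ½·(202 − 172)·20 = 300; PS = (172 − 162)·20 = 200; TS = 500.
Change in total surplus: 500 − 400 = 100.

Total surplus rises by 100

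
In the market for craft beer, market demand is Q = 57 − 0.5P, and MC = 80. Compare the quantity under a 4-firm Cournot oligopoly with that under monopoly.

Inverting demand: P = 114 − 2Q.
With 4 symmetric Cournot firms, each firm's FOC gives 114 − 10q = 80, so q = 3.4, Q = 4·3.4 = 13.6, and P = 86.8.
Monopoly sets MR = MC: 114 − 4Q = 80 ⇒ Q = 8.5, P = 114 − 2·8.5 = 97.

Cournot: Q = 13.6; Monopoly: Q = 8.5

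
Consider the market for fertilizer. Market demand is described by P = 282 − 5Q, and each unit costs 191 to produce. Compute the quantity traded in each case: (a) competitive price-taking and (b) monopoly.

Competition: Q = 18.2; Monopoly: Q = 9.1

Perfect competition: P = MC = 191, so 282 − 5Q = 191 and Q = 18.2.
The monopolist equates marginal revenue to marginal cost: 282 − 10Q = 191, so Q = 9.1. From demand, P = 236.5.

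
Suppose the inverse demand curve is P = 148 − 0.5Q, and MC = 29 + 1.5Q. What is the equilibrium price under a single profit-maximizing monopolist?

P = 124.2

A monopolist chooses Q where MR = MC. MR = 148 − Q; setting this equal to 29 + 1.5Q gives Q = 47.6 and P = 124.2.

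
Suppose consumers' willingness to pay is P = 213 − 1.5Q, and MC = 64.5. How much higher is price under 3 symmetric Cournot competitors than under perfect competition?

Perfect competition: P = MC = 64.5, so 213 − 1.5Q = 64.5 and Q = 99.
With 3 symmetric Cournot firms, each firm's FOC gives 213 − 6q = 64.5, so q = 24.75, Q = 3·24.75 = 74.25, and P = 101.625.
Change in price: 101.625 − 64.5 = 37.125.

P rises by 37.125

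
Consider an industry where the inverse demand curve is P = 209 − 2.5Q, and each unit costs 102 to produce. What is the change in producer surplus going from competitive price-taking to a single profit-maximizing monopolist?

Producer surplus rises by 1144.9

Competitive firms price at marginal cost: P = 102, giving Q = 42.8.
PS = (102 − 102)·42.8 = 0.
A monopolist chooses Q where MR = MC. MR = 209 − 5Q; setting this equal to 102 gives Q = 21.4 and P = 155.5.
PS = (155.5 − 102)·21.4 = 1144.9.
Change in producer surplus: 1144.9 − 0 = 1144.9.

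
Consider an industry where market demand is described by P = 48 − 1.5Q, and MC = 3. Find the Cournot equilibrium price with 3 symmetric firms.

P = 14.25

Cournot with 3 identical firms: the symmetric best-response condition is 48 − 6q = 3. Each firm produces q = 7.5, total output Q = 22.5, price P = 14.25.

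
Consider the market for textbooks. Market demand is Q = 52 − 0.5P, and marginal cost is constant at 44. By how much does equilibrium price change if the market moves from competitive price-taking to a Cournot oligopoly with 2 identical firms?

Inverting demand: P = 104 − 2Q.
Under competition P = MC = 44, so Q = (104 − 44)/2 = 30.
Cournot with 2 identical firms: the symmetric best-response condition is 104 − 6q = 44. Each firm produces q = 10, total output Q = 20, price P = 64.
Change in equilibrium price: 64 − 44 = 20.

Equilibrium price rises by 20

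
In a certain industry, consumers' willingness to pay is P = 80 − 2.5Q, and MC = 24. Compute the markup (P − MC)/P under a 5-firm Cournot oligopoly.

Lerner index = 0.28

Cournot with 5 identical firms: the symmetric best-response condition is 80 − 15q = 24. Each firm produces q = 56/15, total output Q = 56/3, price P = 100/3.
Lerner index = (P − MC)/P = (100/3 − 24)/(100/3) = 0.28.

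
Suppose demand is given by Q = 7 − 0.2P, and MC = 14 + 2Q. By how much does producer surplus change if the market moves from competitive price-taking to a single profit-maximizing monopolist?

PS rises by 9.375

Inverting demand: P = 35 − 5Q.
Under competition P = MC: 35 − 5Q = 14 + 2Q ⇒ Q = 3, P = 20.
PS = P·Q − VC(Q) = 20·3 − (14·3 + ½·2·3²) = 9.
The monopolist equates marginal revenue to marginal cost: 35 − 10Q = 14 + 2Q, so Q = 1.75. From demand, P = 26.25.
PS = P·Q − VC(Q) = 26.25·1.75 − (14·1.75 + ½·2·1.75²) = 18.375.
Change in producer surplus: 18.375 − 9 = 9.375.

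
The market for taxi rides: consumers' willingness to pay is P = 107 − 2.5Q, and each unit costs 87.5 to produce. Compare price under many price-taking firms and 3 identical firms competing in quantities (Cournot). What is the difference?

Competitive firms price at marginal cost: P = 87.5, giving Q = 7.8.
With 3 symmetric Cournot firms, each firm's FOC gives 107 − 10q = 87.5, so q = 1.95, Q = 3·1.95 = 5.85, and P = 92.375.
Change in price: 92.375 − 87.5 = 4.875.

Price rises by 4.875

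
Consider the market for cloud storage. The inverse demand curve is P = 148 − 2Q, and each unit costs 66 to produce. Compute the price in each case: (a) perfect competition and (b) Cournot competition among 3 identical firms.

Competitive firms price at marginal cost: P = 66, giving Q = 41.
With 3 symmetric Cournot firms, each firm's FOC gives 148 − 8q = 66, so q = 10.25, Q = 3·10.25 = 30.75, and P = 86.5.

Competition: P = 66; Cournot: P = 86.5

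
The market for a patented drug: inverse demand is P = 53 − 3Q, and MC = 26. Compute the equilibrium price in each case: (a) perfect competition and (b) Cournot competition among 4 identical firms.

Competition: P = 26; Cournot: P = 31.4

Perfect competition: P = MC = 26, so 53 − 3Q = 26 and Q = 9.
With 4 symmetric Cournot firms, each firm's FOC gives 53 − 15q = 26, so q = 1.8, Q = 4·1.8 = 7.2, and P = 31.4.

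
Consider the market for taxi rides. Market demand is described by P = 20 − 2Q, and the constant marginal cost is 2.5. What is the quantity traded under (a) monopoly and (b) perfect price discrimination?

A monopolist chooses Q where MR = MC. MR = 20 − 4Q; setting this equal to 2.5 gives Q = 4.375 and P = 11.25.
A perfectly discriminating monopolist sells every unit with P(Q) ≥ MC(Q), so output equals the competitive quantity Q = 8.75. Each buyer pays their reservation price, so CS = 0 and the firm captures all surplus.

Monopoly: Q = 4.375; Perfect PD: Q = 8.75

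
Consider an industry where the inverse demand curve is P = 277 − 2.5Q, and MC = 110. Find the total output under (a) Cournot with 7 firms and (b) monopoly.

Cournot: Q = 58.45; Monopoly: Q = 33.4

Cournot with 7 identical firms: the symmetric best-response condition is 277 − 20q = 110. Each firm produces q = 8.35, total output Q = 58.45, price P = 130.875.
A monopolist chooses Q where MR = MC. MR = 277 − 5Q; setting this equal to 110 gives Q = 33.4 and P = 193.5.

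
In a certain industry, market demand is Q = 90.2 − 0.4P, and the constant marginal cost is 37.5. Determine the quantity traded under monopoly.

Q = 37.6

Inverting demand: P = 225.5 − 2.5Q.
The monopolist equates marginal revenue to marginal cost: 225.5 − 5Q = 37.5, so Q = 37.6. From demand, P = 131.5.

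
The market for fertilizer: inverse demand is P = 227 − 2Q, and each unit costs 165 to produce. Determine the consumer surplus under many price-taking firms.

Competitive firms price at marginal cost: P = 165, giving Q = 31.
CS = ½·(227 − 165)·31 = 961.

CS = 961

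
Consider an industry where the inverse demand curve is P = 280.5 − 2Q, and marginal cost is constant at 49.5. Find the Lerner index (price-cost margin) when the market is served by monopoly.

The monopolist equates marginal revenue to marginal cost: 280.5 − 4Q = 49.5, so Q = 57.75. From demand, P = 165.
Lerner index = (P − MC)/P = (165 − 49.5)/165 = 0.7.

Lerner index = 0.7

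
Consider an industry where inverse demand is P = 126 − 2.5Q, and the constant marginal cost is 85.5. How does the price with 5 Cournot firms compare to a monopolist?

Cournot with 5 identical firms: the symmetric best-response condition is 126 − 15q = 85.5. Each firm produces q = 2.7, total output Q = 13.5, price P = 92.25.
Monopoly sets MR = MC: 126 − 5Q = 85.5 ⇒ Q = 8.1, P = 126 − 2.5·8.1 = 105.75.

Cournot: P = 92.25; Monopoly: P = 105.75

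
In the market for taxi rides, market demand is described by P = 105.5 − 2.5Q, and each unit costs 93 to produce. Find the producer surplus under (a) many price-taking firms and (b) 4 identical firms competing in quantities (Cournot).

Competition: PS = 0; Cournot: PS = 10

Competitive firms price at marginal cost: P = 93, giving Q = 5.
PS = (93 − 93)·5 = 0.
With 4 symmetric Cournot firms, each firm's FOC gives 105.5 − 12.5q = 93, so q = 1, Q = 4·1 = 4, and P = 95.5.
PS = (95.5 − 93)·4 = 10.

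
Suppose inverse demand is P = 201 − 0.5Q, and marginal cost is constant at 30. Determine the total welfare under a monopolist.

TS = 21930.75

The monopolist equates marginal revenue to marginal cost: 201 − Q = 30, so Q = 171. From demand, P = 115.5.
CS = ½·(201 − 115.5)·171 = 7310.25; PS = (115.5 − 30)·171 = 14620.5; TS = 21930.75.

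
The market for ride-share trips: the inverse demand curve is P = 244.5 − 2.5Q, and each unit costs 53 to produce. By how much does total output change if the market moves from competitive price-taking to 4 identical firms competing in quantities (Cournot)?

Competitive firms price at marginal cost: P = 53, giving Q = 76.6.
With 4 symmetric Cournot firms, each firm's FOC gives 244.5 − 12.5q = 53, so q = 15.32, Q = 4·15.32 = 61.28, and P = 91.3.
Change in total output: 61.28 − 76.6 = −15.32.

Q falls by 15.32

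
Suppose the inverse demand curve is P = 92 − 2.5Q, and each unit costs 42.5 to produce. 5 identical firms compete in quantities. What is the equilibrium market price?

P = 50.75

Cournot with 5 identical firms: the symmetric best-response condition is 92 − 15q = 42.5. Each firm produces q = 3.3, total output Q = 16.5, price P = 50.75.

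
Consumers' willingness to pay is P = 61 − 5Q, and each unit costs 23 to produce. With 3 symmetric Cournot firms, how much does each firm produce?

In a 3-firm Cournot equilibrium, symmetry and the first-order condition give q = (61 − 23)/(20) = 1.9. So Q = 5.7 and P = 32.5.

q_i = 1.9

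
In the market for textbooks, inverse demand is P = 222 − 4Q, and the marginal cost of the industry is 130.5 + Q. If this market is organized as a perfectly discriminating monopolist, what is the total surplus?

TS = 837.225

With perfect price discrimination, output is the efficient level Q = 18.3 (where demand meets MC), but every buyer pays their willingness to pay: CS = 0 and PS = total surplus.
TS = 837.225 (equal to competitive TS).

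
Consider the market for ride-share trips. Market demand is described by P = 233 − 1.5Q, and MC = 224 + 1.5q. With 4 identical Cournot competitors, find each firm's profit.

π_i = 2.25

In a 4-firm Cournot equilibrium, symmetry and the first-order condition give q = (233 − 224)/(9) = 1. So Q = 4 and P = 227.
Each firm's profit = 227·1 − (224·1 + ½·1.5·1²) = 2.25.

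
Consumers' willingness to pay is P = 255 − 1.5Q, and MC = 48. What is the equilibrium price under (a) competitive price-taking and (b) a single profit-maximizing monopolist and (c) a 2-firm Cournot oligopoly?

Competition: P = 48; Monopoly: P = 151.5; Cournot: P = 117

Perfect competition: P = MC = 48, so 255 − 1.5Q = 48 and Q = 138.
A monopolist chooses Q where MR = MC. MR = 255 − 3Q; setting this equal to 48 gives Q = 69 and P = 151.5.
In a 2-firm Cournot equilibrium, symmetry and the first-order condition give q = (255 − 48)/(4.5) = 46. So Q = 92 and P = 117.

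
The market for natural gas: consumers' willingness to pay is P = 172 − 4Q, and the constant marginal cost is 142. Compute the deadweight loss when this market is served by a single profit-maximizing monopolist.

DWL = 28.125

Under competition P = MC = 142, so Q = (172 − 142)/4 = 7.5.
Monopoly sets MR = MC: 172 − 8Q = 142 ⇒ Q = 3.75, P = 172 − 4·3.75 = 157.
DWL is the triangle between Q = 3.75 and Q = 7.5: ½·(7.5 − 3.75)·(157 − 142) = 28.125.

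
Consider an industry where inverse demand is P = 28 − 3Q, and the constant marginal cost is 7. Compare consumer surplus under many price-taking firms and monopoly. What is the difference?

Under competition P = MC = 7, so Q = (28 − 7)/3 = 7.
CS = ½·(28 − 7)·7 = 73.5.
Monopoly sets MR = MC: 28 − 6Q = 7 ⇒ Q = 3.5, P = 28 − 3·3.5 = 17.5.
CS = ½·(28 − 17.5)·3.5 = 18.375.
Change in consumer surplus: 18.375 − 73.5 = −55.125.

CS falls by 55.125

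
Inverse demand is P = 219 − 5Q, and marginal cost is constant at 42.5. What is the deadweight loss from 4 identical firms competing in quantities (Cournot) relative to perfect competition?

Under competition P = MC = 42.5, so Q = (219 − 42.5)/5 = 35.3.
Cournot with 4 identical firms: the symmetric best-response condition is 219 − 25q = 42.5. Each firm produces q = 7.06, total output Q = 28.24, price P = 77.8.
DWL is the triangle between Q = 28.24 and Q = 35.3: ½·(35.3 − 28.24)·(77.8 − 42.5) = 124.609.

DWL = 124.609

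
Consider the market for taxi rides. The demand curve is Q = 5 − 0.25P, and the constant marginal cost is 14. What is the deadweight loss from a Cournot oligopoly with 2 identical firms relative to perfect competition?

DWL = 0.5

Inverting demand: P = 20 − 4Q.
Competitive firms price at marginal cost: P = 14, giving Q = 1.5.
In a 2-firm Cournot equilibrium, symmetry and the first-order condition give q = (20 − 14)/(12) = 0.5. So Q = 1 and P = 16.
DWL is the triangle between Q = 1 and Q = 1.5: ½·(1.5 − 1)·(16 − 14) = 0.5.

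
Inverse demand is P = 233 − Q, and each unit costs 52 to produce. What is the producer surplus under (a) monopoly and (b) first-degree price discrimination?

A monopolist chooses Q where MR = MC. MR = 233 − 2Q; setting this equal to 52 gives Q = 90.5 and P = 142.5.
PS = (142.5 − 52)·90.5 = 8190.25.
Under first-degree price discrimination the firm charges each unit its demand price and produces up to where P = MC, i.e. Q = 181. Consumer surplus is zero; producer surplus equals total surplus.
PS = ½·(233 − 52)·181 = 16380.5.

Monopoly: PS = 8190.25; Perfect PD: PS = 16380.5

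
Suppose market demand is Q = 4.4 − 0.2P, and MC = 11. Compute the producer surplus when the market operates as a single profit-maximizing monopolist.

PS = 6.05

Inverting demand: P = 22 − 5Q.
The monopolist equates marginal revenue to marginal cost: 22 − 10Q = 11, so Q = 1.1. From demand, P = 16.5.
PS = (16.5 − 11)·1.1 = 6.05.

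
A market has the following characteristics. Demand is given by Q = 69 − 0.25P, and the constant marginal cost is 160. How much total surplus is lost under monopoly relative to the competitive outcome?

DWL = 420.5

Inverting demand: P = 276 − 4Q.
Under competition P = MC = 160, so Q = (276 − 160)/4 = 29.
The monopolist equates marginal revenue to marginal cost: 276 − 8Q = 160, so Q = 14.5. From demand, P = 218.
DWL is the triangle between Q = 14.5 and Q = 29: ½·(29 − 14.5)·(218 − 160) = 420.5.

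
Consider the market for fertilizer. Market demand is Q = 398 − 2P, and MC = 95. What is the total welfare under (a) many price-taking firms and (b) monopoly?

Inverting demand: P = 199 − 0.5Q.
Perfect competition: P = MC = 95, so 199 − 0.5Q = 95 and Q = 208.
CS = ½·(199 − 95)·208 = 10816; PS = (95 − 95)·208 = 0; TS = 10816.
The monopolist equates marginal revenue to marginal cost: 199 − Q = 95, so Q = 104. From demand, P = 147.
CS = ½·(199 − 147)·104 = 2704; PS = (147 − 95)·104 = 5408; TS = 8112.

Competition: TS = 10816; Monopoly: TS = 8112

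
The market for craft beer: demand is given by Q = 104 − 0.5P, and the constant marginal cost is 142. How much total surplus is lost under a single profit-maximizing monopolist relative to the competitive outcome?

Inverting demand: P = 208 − 2Q.
Under competition P = MC = 142, so Q = (208 − 142)/2 = 33.
The monopolist equates marginal revenue to marginal cost: 208 − 4Q = 142, so Q = 16.5. From demand, P = 175.
DWL is the triangle between Q = 16.5 and Q = 33: ½·(33 − 16.5)·(175 − 142) = 272.25.

DWL = 272.25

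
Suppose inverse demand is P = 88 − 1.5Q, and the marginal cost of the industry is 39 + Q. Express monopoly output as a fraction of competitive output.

Q_m/Q_c = 0.625

Monopoly sets MR = MC: 88 − 3Q = 39 + Q ⇒ Q = 12.25, P = 88 − 1.5·12.25 = 69.625.
Under competition P = MC: 88 − 1.5Q = 39 + Q ⇒ Q = 19.6, P = 58.6.
Ratio Q_m/Q_c = 12.25/19.6 = 0.625.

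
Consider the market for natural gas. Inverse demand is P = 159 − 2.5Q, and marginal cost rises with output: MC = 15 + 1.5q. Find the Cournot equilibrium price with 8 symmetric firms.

P = 39

With 8 symmetric Cournot firms, each firm's FOC gives 159 − 22.5q = 15 + 1.5q, so q = 6, Q = 8·6 = 48, and P = 39.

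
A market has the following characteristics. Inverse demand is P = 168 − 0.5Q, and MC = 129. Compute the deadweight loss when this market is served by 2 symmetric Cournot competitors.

DWL = 169

Perfect competition: P = MC = 129, so 168 − 0.5Q = 129 and Q = 78.
Cournot with 2 identical firms: the symmetric best-response condition is 168 − 1.5q = 129. Each firm produces q = 26, total output Q = 52, price P = 142.
DWL is the triangle between Q = 52 and Q = 78: ½·(78 − 52)·(142 − 129) = 169.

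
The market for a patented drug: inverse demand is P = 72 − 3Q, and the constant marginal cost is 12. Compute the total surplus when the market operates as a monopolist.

TS = 450

The monopolist equates marginal revenue to marginal cost: 72 − 6Q = 12, so Q = 10. From demand, P = 42.
CS = ½·(72 − 42)·10 = 150; PS = (42 − 12)·10 = 300; TS = 450.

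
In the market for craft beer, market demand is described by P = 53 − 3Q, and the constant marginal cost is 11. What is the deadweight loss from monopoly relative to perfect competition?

DWL = 73.5

Under competition P = MC = 11, so Q = (53 − 11)/3 = 14.
The monopolist equates marginal revenue to marginal cost: 53 − 6Q = 11, so Q = 7. From demand, P = 32.
DWL is the triangle between Q = 7 and Q = 14: ½·(14 − 7)·(32 − 11) = 73.5.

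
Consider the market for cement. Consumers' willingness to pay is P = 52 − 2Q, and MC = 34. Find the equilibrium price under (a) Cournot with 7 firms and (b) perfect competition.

With 7 symmetric Cournot firms, each firm's FOC gives 52 − 16q = 34, so q = 1.125, Q = 7·1.125 = 7.875, and P = 36.25.
Under competition P = MC = 34, so Q = (52 − 34)/2 = 9.

Cournot: P = 36.25; Competition: P = 34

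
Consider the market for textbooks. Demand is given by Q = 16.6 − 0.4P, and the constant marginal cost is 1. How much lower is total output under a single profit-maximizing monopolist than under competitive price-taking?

Q falls by 8.1

Inverting demand: P = 41.5 − 2.5Q.
Perfect competition: P = MC = 1, so 41.5 − 2.5Q = 1 and Q = 16.2.
A monopolist chooses Q where MR = MC. MR = 41.5 − 5Q; setting this equal to 1 gives Q = 8.1 and P = 21.25.
Change in total output: 8.1 − 16.2 = −8.1.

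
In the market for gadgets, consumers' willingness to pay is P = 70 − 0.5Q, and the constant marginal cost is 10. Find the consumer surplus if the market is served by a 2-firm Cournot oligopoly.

CS = 1600

In a 2-firm Cournot equilibrium, symmetry and the first-order condition give q = (70 − 10)/(1.5) = 40. So Q = 80 and P = 30.
CS = ½·(70 − 30)·80 = 1600.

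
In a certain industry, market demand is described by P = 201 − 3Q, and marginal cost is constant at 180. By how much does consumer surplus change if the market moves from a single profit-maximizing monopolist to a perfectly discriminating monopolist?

The monopolist equates marginal revenue to marginal cost: 201 − 6Q = 180, so Q = 3.5. From demand, P = 190.5.
CS = ½·(201 − 190.5)·3.5 = 18.375.
A perfectly discriminating monopolist sells every unit with P(Q) ≥ MC(Q), so output equals the competitive quantity Q = 7. Each buyer pays their reservation price, so CS = 0 and the firm captures all surplus.
CS = 0.
Change in consumer surplus: 0 − 18.375 = −18.375.

Consumer surplus falls by 18.375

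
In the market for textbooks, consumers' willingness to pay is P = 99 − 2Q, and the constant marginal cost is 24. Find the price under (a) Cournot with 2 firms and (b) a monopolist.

In a 2-firm Cournot equilibrium, symmetry and the first-order condition give q = (99 − 24)/(6) = 12.5. So Q = 25 and P = 49.
A monopolist chooses Q where MR = MC. MR = 99 − 4Q; setting this equal to 24 gives Q = 18.75 and P = 61.5.

Cournot: P = 49; Monopoly: P = 61.5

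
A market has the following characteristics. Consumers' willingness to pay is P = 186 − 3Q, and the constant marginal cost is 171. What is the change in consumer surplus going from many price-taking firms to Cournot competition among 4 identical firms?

Consumer surplus falls by 13.5

Under competition P = MC = 171, so Q = (186 − 171)/3 = 5.
CS = ½·(186 − 171)·5 = 37.5.
In a 4-firm Cournot equilibrium, symmetry and the first-order condition give q = (186 − 171)/(15) = 1. So Q = 4 and P = 174.
CS = ½·(186 − 174)·4 = 24.
Change in consumer surplus: 24 − 37.5 = −13.5.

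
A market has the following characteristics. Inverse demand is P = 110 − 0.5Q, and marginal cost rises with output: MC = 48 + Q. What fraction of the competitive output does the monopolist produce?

A monopolist chooses Q where MR = MC. MR = 110 − Q; setting this equal to 48 + Q gives Q = 31 and P = 94.5.
Competitive equilibrium sets price equal to marginal cost: 110 − 0.5Q = 48 + Q, so Q = 124/3 and P = 268/3.
Ratio Q_m/Q_c = 31/(124/3) = 0.75.

Q_m/Q_c = 0.75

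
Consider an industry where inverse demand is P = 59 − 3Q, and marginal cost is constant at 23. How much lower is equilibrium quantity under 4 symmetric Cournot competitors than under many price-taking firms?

Perfect competition: P = MC = 23, so 59 − 3Q = 23 and Q = 12.
With 4 symmetric Cournot firms, each firm's FOC gives 59 − 15q = 23, so q = 2.4, Q = 4·2.4 = 9.6, and P = 30.2.
Change in equilibrium quantity: 9.6 − 12 = −2.4.

Equilibrium quantity falls by 2.4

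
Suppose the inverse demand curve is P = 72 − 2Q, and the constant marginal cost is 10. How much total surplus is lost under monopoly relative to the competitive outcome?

DWL = 240.25

Competitive firms price at marginal cost: P = 10, giving Q = 31.
The monopolist equates marginal revenue to marginal cost: 72 − 4Q = 10, so Q = 15.5. From demand, P = 41.
DWL is the triangle between Q = 15.5 and Q = 31: ½·(31 − 15.5)·(41 − 10) = 240.25.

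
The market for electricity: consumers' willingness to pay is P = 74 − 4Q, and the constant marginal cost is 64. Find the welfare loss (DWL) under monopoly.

Under competition P = MC = 64, so Q = (74 − 64)/4 = 2.5.
Monopoly sets MR = MC: 74 − 8Q = 64 ⇒ Q = 1.25, P = 74 − 4·1.25 = 69.
DWL is the triangle between Q = 1.25 and Q = 2.5: ½·(2.5 − 1.25)·(69 − 64) = 3.125.

DWL = 3.125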